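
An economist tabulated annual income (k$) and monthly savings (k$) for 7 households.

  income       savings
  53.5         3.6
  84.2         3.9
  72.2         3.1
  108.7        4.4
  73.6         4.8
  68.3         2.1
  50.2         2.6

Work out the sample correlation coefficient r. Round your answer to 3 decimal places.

n = 7, Σx = 510.7, Σy = 24.5, Σx² = 39582.31, Σy² = 91.35, Σxy = 1850.31
nΣxy − ΣxΣy = 12952.17 − 12512.15 = 440.02
nΣx² − (Σx)² = 277076.17 − 260814.49 = 16261.68; nΣy² − (Σy)² = 639.45 − 600.25 = 39.2
r = 440.02 / √(16261.68 × 39.2) = 440.02 / 798.4096 ≈ 0.551

0.551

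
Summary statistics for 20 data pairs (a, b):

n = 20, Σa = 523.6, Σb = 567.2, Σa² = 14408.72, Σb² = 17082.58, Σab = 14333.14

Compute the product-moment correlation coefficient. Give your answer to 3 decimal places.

-0.618

r = (nΣab − ΣaΣb) / √[(nΣa² − (Σa)²)(nΣb² − (Σb)²)]
Numerator: 20×14333.14 − 523.6×567.2 = -10323.12
Denominator: √[(288174.4 − 274156.96)(341651.6 − 321715.84)] = √[14017.44 × 19935.76] = 16716.7078
r = -10323.12 / 16716.7078 ≈ -0.618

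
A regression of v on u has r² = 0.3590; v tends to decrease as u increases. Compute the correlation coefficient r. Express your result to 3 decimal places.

|r| = √0.3590 = 0.599
The association is negative, so r = −0.599.

-0.599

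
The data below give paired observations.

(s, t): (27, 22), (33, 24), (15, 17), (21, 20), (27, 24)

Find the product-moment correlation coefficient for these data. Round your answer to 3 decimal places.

0.946

n = 5, Σs = 123, Σt = 107, Σs² = 3213, Σt² = 2325, Σst = 2709
nΣst − ΣsΣt = 13545 − 13161 = 384
nΣs² − (Σs)² = 16065 − 15129 = 936; nΣt² − (Σt)² = 11625 − 11449 = 176
r = 384 / √(936 × 176) = 384 / 405.8768 ≈ 0.946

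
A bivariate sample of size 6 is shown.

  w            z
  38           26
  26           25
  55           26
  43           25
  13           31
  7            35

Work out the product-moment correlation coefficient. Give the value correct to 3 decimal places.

n = 6, Σw = 182, Σz = 168, Σw² = 7212, Σz² = 4788, Σwz = 4791
nΣwz − ΣwΣz = 28746 − 30576 = -1830
nΣw² − (Σw)² = 43272 − 33124 = 10148; nΣz² − (Σz)² = 28728 − 28224 = 504
r = -1830 / √(10148 × 504) = -1830 / 2261.5464 ≈ -0.809

-0.809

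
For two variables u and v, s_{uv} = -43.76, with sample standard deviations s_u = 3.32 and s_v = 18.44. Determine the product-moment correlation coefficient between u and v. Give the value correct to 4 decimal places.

-0.7148

r = Cov(u,v) / (s_u · s_v) = -43.76 / (3.32 × 18.44)
  = -43.76 / 61.2208 ≈ -0.7148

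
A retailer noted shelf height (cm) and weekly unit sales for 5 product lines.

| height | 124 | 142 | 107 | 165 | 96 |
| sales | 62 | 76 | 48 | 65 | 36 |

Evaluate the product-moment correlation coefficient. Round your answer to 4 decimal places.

0.8181

n = 5, Σx = 634, Σy = 287, Σx² = 83430, Σy² = 17445, Σxy = 37797
nΣxy − ΣxΣy = 188985 − 181958 = 7027
nΣx² − (Σx)² = 417150 − 401956 = 15194; nΣy² − (Σy)² = 87225 − 82369 = 4856
r = 7027 / √(15194 × 4856) = 7027 / 8589.6487 ≈ 0.8181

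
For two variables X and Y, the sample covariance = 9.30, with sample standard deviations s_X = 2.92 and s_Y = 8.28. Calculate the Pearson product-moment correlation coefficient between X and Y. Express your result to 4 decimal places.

r = Cov(X,Y) / (s_X · s_Y) = 9.30 / (2.92 × 8.28)
  = 9.30 / 24.1776 ≈ 0.3847

0.3847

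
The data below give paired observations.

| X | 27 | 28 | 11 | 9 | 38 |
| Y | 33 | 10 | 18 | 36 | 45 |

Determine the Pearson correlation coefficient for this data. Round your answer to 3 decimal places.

n = 5, ΣX = 113, ΣY = 142, ΣX² = 3159, ΣY² = 4834, ΣXY = 3403
nΣXY − ΣXΣY = 17015 − 16046 = 969
nΣX² − (ΣX)² = 15795 − 12769 = 3026; nΣY² − (ΣY)² = 24170 − 20164 = 4006
r = 969 / √(3026 × 4006) = 969 / 3481.6887 ≈ 0.278

0.278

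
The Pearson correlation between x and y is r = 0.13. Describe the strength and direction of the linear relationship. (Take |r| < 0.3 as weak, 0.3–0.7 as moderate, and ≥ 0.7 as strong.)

r = 0.13 > 0 so the relationship is positive.
|r| = 0.13, which falls in the weak range.

weak positive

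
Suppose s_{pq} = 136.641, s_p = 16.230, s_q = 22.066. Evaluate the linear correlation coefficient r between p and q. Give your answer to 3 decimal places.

0.382

r = Cov(p,q) / (s_p · s_q) = 136.641 / (16.230 × 22.066)
  = 136.641 / 358.1312 ≈ 0.382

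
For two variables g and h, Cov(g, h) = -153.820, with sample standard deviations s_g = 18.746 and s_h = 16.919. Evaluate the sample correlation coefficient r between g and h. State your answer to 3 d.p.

-0.485

r = Cov(g,h) / (s_g · s_h) = -153.820 / (18.746 × 16.919)
  = -153.820 / 317.1636 ≈ -0.485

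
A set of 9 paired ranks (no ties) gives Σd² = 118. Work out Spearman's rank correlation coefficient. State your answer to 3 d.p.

0.017

ρ = 1 − 6Σd² / [n(n²−1)] = 1 − 6×118 / (9×80)
  = 1 − 708/720 = 1 − 0.9833 ≈ 0.017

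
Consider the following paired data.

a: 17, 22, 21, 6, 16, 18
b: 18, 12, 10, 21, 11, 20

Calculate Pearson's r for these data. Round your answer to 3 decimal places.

-0.654

n = 6, Σa = 100, Σb = 92, Σa² = 1830, Σb² = 1530, Σab = 1442
nΣab − ΣaΣb = 8652 − 9200 = -548
nΣa² − (Σa)² = 10980 − 10000 = 980; nΣb² − (Σb)² = 9180 − 8464 = 716
r = -548 / √(980 × 716) = -548 / 837.6634 ≈ -0.654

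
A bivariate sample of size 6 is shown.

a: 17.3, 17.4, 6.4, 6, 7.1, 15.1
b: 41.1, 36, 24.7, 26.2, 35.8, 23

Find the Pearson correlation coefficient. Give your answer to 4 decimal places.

0.4637

n = 6, Σa = 69.3, Σb = 186.8, Σa² = 957.43, Σb² = 6092.38, Σab = 2254.19
nΣab − ΣaΣb = 13525.14 − 12945.24 = 579.9
nΣa² − (Σa)² = 5744.58 − 4802.49 = 942.09; nΣb² − (Σb)² = 36554.28 − 34894.24 = 1660.04
r = 579.9 / √(942.09 × 1660.04) = 579.9 / 1250.5627 ≈ 0.4637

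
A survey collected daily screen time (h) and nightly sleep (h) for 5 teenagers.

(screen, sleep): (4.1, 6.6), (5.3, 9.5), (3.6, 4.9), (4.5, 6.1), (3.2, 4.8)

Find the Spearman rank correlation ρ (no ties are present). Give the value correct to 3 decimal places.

Rank screen: 3, 5, 2, 4, 1
Rank sleep: 4, 5, 2, 3, 1
d = rank(screen) − rank(sleep): -1, 0, 0, 1, 0; Σd² = 2
ρ = 1 − 6Σd² / [n(n²−1)] = 1 − 6×2 / (5×24) = 1 − 12/120 ≈ 0.900

0.900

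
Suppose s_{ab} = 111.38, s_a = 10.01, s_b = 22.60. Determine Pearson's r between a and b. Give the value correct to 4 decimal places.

0.4923

r = Cov(a,b) / (s_a · s_b) = 111.38 / (10.01 × 22.60)
  = 111.38 / 226.2260 ≈ 0.4923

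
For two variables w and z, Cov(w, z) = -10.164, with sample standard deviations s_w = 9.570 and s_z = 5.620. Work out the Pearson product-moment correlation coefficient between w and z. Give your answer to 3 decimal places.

r = Cov(w,z) / (s_w · s_z) = -10.164 / (9.570 × 5.620)
  = -10.164 / 53.7834 ≈ -0.189

-0.189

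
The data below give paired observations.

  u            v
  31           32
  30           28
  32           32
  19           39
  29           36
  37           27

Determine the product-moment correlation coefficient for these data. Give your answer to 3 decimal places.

-0.849

n = 6, Σu = 178, Σv = 194, Σu² = 5456, Σv² = 6378, Σuv = 5640
nΣuv − ΣuΣv = 33840 − 34532 = -692
nΣu² − (Σu)² = 32736 − 31684 = 1052; nΣv² − (Σv)² = 38268 − 37636 = 632
r = -692 / √(1052 × 632) = -692 / 815.3919 ≈ -0.849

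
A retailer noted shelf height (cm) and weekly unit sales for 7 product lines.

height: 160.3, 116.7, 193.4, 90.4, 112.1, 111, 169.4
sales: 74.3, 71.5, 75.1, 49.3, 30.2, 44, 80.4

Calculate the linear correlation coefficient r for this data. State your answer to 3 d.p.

n = 7, Σx = 953.3, Σy = 424.8, Σx² = 138474.47, Σy² = 28015.44, Σxy = 61124.58
nΣxy − ΣxΣy = 427872.06 − 404961.84 = 22910.22
nΣx² − (Σx)² = 969321.29 − 908780.89 = 60540.4; nΣy² − (Σy)² = 196108.08 − 180455.04 = 15653.04
r = 22910.22 / √(60540.4 × 15653.04) = 22910.22 / 30783.7831 ≈ 0.744

0.744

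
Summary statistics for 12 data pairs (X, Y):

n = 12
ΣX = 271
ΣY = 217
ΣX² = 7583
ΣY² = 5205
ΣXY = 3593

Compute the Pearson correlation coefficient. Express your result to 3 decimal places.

r = (nΣXY − ΣXΣY) / √[(nΣX² − (ΣX)²)(nΣY² − (ΣY)²)]
Numerator: 12×3593 − 271×217 = -15691
Denominator: √[(90996 − 73441)(62460 − 47089)] = √[17555 × 15371] = 16426.7436
r = -15691 / 16426.7436 ≈ -0.955

-0.955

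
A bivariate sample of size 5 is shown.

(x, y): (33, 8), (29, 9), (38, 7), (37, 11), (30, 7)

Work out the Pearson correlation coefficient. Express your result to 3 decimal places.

n = 5, Σx = 167, Σy = 42, Σx² = 5643, Σy² = 364, Σxy = 1408
nΣxy − ΣxΣy = 7040 − 7014 = 26
nΣx² − (Σx)² = 28215 − 27889 = 326; nΣy² − (Σy)² = 1820 − 1764 = 56
r = 26 / √(326 × 56) = 26 / 135.1148 ≈ 0.192

0.192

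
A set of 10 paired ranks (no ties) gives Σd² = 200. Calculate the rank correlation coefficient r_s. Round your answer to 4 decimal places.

-0.2121

ρ = 1 − 6Σd² / [n(n²−1)] = 1 − 6×200 / (10×99)
  = 1 − 1200/990 = 1 − 1.21212 ≈ -0.2121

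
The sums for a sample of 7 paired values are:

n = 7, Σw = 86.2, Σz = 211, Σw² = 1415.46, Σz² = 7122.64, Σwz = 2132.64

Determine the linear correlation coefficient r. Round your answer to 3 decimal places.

-0.896

r = (nΣwz − ΣwΣz) / √[(nΣw² − (Σw)²)(nΣz² − (Σz)²)]
Numerator: 7×2132.64 − 86.2×211 = -3259.72
Denominator: √[(9908.22 − 7430.44)(49858.48 − 44521)] = √[2477.78 × 5337.48] = 3636.6332
r = -3259.72 / 3636.6332 ≈ -0.896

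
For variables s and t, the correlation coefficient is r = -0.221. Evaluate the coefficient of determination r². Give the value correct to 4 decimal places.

r² = (-0.221)² = 0.0488

0.0488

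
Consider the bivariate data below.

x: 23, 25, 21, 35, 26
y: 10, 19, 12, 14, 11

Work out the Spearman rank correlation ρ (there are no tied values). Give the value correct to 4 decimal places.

Rank x: 2, 3, 1, 5, 4
Rank y: 1, 5, 3, 4, 2
d = rank(x) − rank(y): 1, -2, -2, 1, 2; Σd² = 14
ρ = 1 − 6Σd² / [n(n²−1)] = 1 − 6×14 / (5×24) = 1 − 84/120 ≈ 0.3000

0.3000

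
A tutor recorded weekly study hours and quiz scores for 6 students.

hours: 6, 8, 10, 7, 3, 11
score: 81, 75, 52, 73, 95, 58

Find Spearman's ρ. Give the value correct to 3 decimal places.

-0.886

Rank hours: 2, 4, 5, 3, 1, 6
Rank score: 5, 4, 1, 3, 6, 2
d = rank(hours) − rank(score): -3, 0, 4, 0, -5, 4; Σd² = 66
ρ = 1 − 6Σd² / [n(n²−1)] = 1 − 6×66 / (6×35) = 1 − 396/210 ≈ -0.886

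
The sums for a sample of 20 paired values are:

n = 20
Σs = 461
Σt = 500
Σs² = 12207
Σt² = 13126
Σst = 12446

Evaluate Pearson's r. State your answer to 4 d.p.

0.9258

r = (nΣst − ΣsΣt) / √[(nΣs² − (Σs)²)(nΣt² − (Σt)²)]
Numerator: 20×12446 − 461×500 = 18420
Denominator: √[(244140 − 212521)(262520 − 250000)] = √[31619 × 12520] = 19896.4791
r = 18420 / 19896.4791 ≈ 0.9258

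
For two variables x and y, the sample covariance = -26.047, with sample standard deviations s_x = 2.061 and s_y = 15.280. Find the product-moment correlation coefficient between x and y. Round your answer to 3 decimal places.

-0.827

r = Cov(x,y) / (s_x · s_y) = -26.047 / (2.061 × 15.280)
  = -26.047 / 31.4921 ≈ -0.827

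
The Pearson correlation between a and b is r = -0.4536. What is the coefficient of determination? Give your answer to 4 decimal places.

r² = (-0.4536)² = 0.2058

0.2058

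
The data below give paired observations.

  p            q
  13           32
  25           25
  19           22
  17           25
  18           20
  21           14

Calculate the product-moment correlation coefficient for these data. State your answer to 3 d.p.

-0.506

n = 6, Σp = 113, Σq = 138, Σp² = 2209, Σq² = 3354, Σpq = 2538
nΣpq − ΣpΣq = 15228 − 15594 = -366
nΣp² − (Σp)² = 13254 − 12769 = 485; nΣq² − (Σq)² = 20124 − 19044 = 1080
r = -366 / √(485 × 1080) = -366 / 723.7403 ≈ -0.506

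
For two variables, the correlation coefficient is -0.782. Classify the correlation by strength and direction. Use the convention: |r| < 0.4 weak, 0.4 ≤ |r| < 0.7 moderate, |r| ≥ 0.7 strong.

r = -0.782 < 0 so the relationship is negative.
|r| = 0.782, which falls in the strong range.

strong negative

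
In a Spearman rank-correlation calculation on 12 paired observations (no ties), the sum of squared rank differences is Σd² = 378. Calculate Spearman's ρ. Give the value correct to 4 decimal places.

ρ = 1 − 6Σd² / [n(n²−1)] = 1 − 6×378 / (12×143)
  = 1 − 2268/1716 = 1 − 1.32168 ≈ -0.3217

-0.3217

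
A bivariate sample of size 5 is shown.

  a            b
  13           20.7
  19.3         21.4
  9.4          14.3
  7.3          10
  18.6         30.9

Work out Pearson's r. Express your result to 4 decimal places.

n = 5, Σa = 67.6, Σb = 97.3, Σa² = 1029.1, Σb² = 2145.75, Σab = 1464.28
nΣab − ΣaΣb = 7321.4 − 6577.48 = 743.92
nΣa² − (Σa)² = 5145.5 − 4569.76 = 575.74; nΣb² − (Σb)² = 10728.75 − 9467.29 = 1261.46
r = 743.92 / √(575.74 × 1261.46) = 743.92 / 852.2165 ≈ 0.8729

0.8729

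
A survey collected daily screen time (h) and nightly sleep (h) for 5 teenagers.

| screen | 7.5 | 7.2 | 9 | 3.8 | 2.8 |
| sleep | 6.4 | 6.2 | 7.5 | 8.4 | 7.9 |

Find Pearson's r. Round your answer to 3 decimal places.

n = 5, Σx = 30.3, Σy = 36.4, Σx² = 211.37, Σy² = 268.62, Σxy = 214.18
nΣxy − ΣxΣy = 1070.9 − 1102.92 = -32.02
nΣx² − (Σx)² = 1056.85 − 918.09 = 138.76; nΣy² − (Σy)² = 1343.1 − 1324.96 = 18.14
r = -32.02 / √(138.76 × 18.14) = -32.02 / 50.1708 ≈ -0.638

-0.638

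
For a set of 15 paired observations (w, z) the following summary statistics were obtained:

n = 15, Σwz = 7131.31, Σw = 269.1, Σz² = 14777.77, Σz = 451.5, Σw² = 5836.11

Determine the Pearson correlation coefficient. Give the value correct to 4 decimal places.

-0.8851

r = (nΣwz − ΣwΣz) / √[(nΣw² − (Σw)²)(nΣz² − (Σz)²)]
Numerator: 15×7131.31 − 269.1×451.5 = -14529
Denominator: √[(87541.65 − 72414.81)(221666.55 − 203852.25)] = √[15126.84 × 17814.3] = 16415.6653
r = -14529 / 16415.6653 ≈ -0.8851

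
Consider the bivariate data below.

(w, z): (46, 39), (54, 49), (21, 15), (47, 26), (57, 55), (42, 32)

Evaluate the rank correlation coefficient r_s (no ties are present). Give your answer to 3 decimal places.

0.829

Rank w: 3, 5, 1, 4, 6, 2
Rank z: 4, 5, 1, 2, 6, 3
d = rank(w) − rank(z): -1, 0, 0, 2, 0, -1; Σd² = 6
ρ = 1 − 6Σd² / [n(n²−1)] = 1 − 6×6 / (6×35) = 1 − 36/210 ≈ 0.829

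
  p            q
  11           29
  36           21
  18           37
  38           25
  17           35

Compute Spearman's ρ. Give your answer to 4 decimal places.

Rank p: 1, 4, 3, 5, 2
Rank q: 3, 1, 5, 2, 4
d = rank(p) − rank(q): -2, 3, -2, 3, -2; Σd² = 30
ρ = 1 − 6Σd² / [n(n²−1)] = 1 − 6×30 / (5×24) = 1 − 180/120 ≈ -0.5000

-0.5000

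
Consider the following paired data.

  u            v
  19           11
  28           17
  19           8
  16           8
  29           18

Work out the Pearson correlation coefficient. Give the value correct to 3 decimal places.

0.972

n = 5, Σu = 111, Σv = 62, Σu² = 2603, Σv² = 862, Σuv = 1487
nΣuv − ΣuΣv = 7435 − 6882 = 553
nΣu² − (Σu)² = 13015 − 12321 = 694; nΣv² − (Σv)² = 4310 − 3844 = 466
r = 553 / √(694 × 466) = 553 / 568.6862 ≈ 0.972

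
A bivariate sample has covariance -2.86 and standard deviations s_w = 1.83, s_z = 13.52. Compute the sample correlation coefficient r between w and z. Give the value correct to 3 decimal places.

-0.116

r = Cov(w,z) / (s_w · s_z) = -2.86 / (1.83 × 13.52)
  = -2.86 / 24.7416 ≈ -0.116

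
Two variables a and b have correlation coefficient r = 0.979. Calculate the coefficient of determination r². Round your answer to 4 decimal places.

0.9584

r² = (0.979)² = 0.9584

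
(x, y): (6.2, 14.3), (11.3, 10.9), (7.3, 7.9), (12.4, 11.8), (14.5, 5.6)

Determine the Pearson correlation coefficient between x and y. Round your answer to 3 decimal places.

n = 5, Σx = 51.7, Σy = 50.5, Σx² = 583.43, Σy² = 556.31, Σxy = 497.02
nΣxy − ΣxΣy = 2485.1 − 2610.85 = -125.75
nΣx² − (Σx)² = 2917.15 − 2672.89 = 244.26; nΣy² − (Σy)² = 2781.55 − 2550.25 = 231.3
r = -125.75 / √(244.26 × 231.3) = -125.75 / 237.6917 ≈ -0.529

-0.529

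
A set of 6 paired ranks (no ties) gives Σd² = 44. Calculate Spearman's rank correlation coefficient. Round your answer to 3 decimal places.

ρ = 1 − 6Σd² / [n(n²−1)] = 1 − 6×44 / (6×35)
  = 1 − 264/210 = 1 − 1.2571 ≈ -0.257

-0.257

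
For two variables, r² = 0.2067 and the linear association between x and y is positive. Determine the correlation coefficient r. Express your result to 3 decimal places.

0.455

|r| = √0.2067 = 0.455
The association is positive, so r = 0.455.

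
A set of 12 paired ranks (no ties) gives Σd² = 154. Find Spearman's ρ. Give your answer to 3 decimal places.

ρ = 1 − 6Σd² / [n(n²−1)] = 1 − 6×154 / (12×143)
  = 1 − 924/1716 = 1 − 0.5385 ≈ 0.462

0.462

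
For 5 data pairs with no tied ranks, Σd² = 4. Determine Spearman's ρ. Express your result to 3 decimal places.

0.800

ρ = 1 − 6Σd² / [n(n²−1)] = 1 − 6×4 / (5×24)
  = 1 − 24/120 = 1 − 0.2000 ≈ 0.800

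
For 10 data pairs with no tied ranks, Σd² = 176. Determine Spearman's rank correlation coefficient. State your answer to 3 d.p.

-0.067

ρ = 1 − 6Σd² / [n(n²−1)] = 1 − 6×176 / (10×99)
  = 1 − 1056/990 = 1 − 1.0667 ≈ -0.067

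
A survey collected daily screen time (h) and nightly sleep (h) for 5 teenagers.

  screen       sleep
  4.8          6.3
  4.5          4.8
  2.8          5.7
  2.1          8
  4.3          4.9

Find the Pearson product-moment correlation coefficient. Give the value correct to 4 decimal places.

n = 5, Σx = 18.5, Σy = 29.7, Σx² = 74.03, Σy² = 183.23, Σxy = 105.67
nΣxy − ΣxΣy = 528.35 − 549.45 = -21.1
nΣx² − (Σx)² = 370.15 − 342.25 = 27.9; nΣy² − (Σy)² = 916.15 − 882.09 = 34.06
r = -21.1 / √(27.9 × 34.06) = -21.1 / 30.8265 ≈ -0.6845

-0.6845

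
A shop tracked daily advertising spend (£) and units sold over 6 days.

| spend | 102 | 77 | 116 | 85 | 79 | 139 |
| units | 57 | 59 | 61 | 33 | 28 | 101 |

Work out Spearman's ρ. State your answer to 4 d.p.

0.6571

Rank spend: 4, 1, 5, 3, 2, 6
Rank units: 3, 4, 5, 2, 1, 6
d = rank(spend) − rank(units): 1, -3, 0, 1, 1, 0; Σd² = 12
ρ = 1 − 6Σd² / [n(n²−1)] = 1 − 6×12 / (6×35) = 1 − 72/210 ≈ 0.6571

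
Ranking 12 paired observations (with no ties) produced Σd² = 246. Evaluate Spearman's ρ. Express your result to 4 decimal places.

0.1399

ρ = 1 − 6Σd² / [n(n²−1)] = 1 − 6×246 / (12×143)
  = 1 − 1476/1716 = 1 − 0.86014 ≈ 0.1399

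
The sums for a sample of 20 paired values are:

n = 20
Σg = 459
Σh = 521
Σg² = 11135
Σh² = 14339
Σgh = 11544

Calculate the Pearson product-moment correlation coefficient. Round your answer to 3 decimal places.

r = (nΣgh − ΣgΣh) / √[(nΣg² − (Σg)²)(nΣh² − (Σh)²)]
Numerator: 20×11544 − 459×521 = -8259
Denominator: √[(222700 − 210681)(286780 − 271441)] = √[12019 × 15339] = 13577.9027
r = -8259 / 13577.9027 ≈ -0.608

-0.608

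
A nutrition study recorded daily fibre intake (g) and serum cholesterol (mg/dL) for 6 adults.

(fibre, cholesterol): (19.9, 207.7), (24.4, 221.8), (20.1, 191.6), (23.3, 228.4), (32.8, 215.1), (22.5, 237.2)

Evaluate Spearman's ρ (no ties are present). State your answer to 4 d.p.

0.3714

Rank fibre: 1, 5, 2, 4, 6, 3
Rank cholesterol: 2, 4, 1, 5, 3, 6
d = rank(fibre) − rank(cholesterol): -1, 1, 1, -1, 3, -3; Σd² = 22
ρ = 1 − 6Σd² / [n(n²−1)] = 1 − 6×22 / (6×35) = 1 − 132/210 ≈ 0.3714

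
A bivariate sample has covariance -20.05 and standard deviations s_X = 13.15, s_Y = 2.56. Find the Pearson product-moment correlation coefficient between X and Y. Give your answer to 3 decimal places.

r = Cov(X,Y) / (s_X · s_Y) = -20.05 / (13.15 × 2.56)
  = -20.05 / 33.6640 ≈ -0.596

-0.596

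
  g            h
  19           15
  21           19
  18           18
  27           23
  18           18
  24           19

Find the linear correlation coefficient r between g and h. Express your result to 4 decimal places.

n = 6, Σg = 127, Σh = 112, Σg² = 2755, Σh² = 2124, Σgh = 2409
nΣgh − ΣgΣh = 14454 − 14224 = 230
nΣg² − (Σg)² = 16530 − 16129 = 401; nΣh² − (Σh)² = 12744 − 12544 = 200
r = 230 / √(401 × 200) = 230 / 283.1960 ≈ 0.8122

0.8122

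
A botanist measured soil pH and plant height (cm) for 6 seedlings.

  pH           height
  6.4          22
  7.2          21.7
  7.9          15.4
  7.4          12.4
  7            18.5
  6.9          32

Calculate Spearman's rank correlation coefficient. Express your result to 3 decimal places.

Rank pH: 1, 4, 6, 5, 3, 2
Rank height: 5, 4, 2, 1, 3, 6
d = rank(pH) − rank(height): -4, 0, 4, 4, 0, -4; Σd² = 64
ρ = 1 − 6Σd² / [n(n²−1)] = 1 − 6×64 / (6×35) = 1 − 384/210 ≈ -0.829

-0.829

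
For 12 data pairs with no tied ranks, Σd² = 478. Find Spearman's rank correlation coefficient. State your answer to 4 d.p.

-0.6713

ρ = 1 − 6Σd² / [n(n²−1)] = 1 − 6×478 / (12×143)
  = 1 − 2868/1716 = 1 − 1.67133 ≈ -0.6713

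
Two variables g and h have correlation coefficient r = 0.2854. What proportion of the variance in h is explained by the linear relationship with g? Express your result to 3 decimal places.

r² = (0.2854)² = 0.081

0.081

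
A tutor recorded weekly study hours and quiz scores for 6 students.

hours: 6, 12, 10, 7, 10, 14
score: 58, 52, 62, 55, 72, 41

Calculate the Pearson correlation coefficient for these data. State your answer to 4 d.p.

-0.4669

n = 6, Σx = 59, Σy = 340, Σx² = 625, Σy² = 19802, Σxy = 3271
nΣxy − ΣxΣy = 19626 − 20060 = -434
nΣx² − (Σx)² = 3750 − 3481 = 269; nΣy² − (Σy)² = 118812 − 115600 = 3212
r = -434 / √(269 × 3212) = -434 / 929.5311 ≈ -0.4669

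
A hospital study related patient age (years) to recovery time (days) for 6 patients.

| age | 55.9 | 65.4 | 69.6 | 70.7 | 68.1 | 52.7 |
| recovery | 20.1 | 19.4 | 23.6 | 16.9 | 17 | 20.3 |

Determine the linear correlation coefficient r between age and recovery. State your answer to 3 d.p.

n = 6, Σx = 382.4, Σy = 117.3, Σx² = 24659.52, Σy² = 2324.03, Σxy = 7457.25
nΣxy − ΣxΣy = 44743.5 − 44855.52 = -112.02
nΣx² − (Σx)² = 147957.12 − 146229.76 = 1727.36; nΣy² − (Σy)² = 13944.18 − 13759.29 = 184.89
r = -112.02 / √(1727.36 × 184.89) = -112.02 / 565.1297 ≈ -0.198

-0.198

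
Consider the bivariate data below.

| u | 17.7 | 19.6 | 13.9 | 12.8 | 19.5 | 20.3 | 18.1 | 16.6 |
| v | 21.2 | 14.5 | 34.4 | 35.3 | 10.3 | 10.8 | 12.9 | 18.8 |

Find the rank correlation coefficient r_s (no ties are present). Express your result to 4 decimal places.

-0.8571

Rank u: 4, 7, 2, 1, 6, 8, 5, 3
Rank v: 6, 4, 7, 8, 1, 2, 3, 5
d = rank(u) − rank(v): -2, 3, -5, -7, 5, 6, 2, -2; Σd² = 156
ρ = 1 − 6Σd² / [n(n²−1)] = 1 − 6×156 / (8×63) = 1 − 936/504 ≈ -0.8571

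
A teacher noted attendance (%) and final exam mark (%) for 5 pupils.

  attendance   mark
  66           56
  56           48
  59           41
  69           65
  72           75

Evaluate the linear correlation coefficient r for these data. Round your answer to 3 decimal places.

n = 5, Σx = 322, Σy = 285, Σx² = 20918, Σy² = 16971, Σxy = 18688
nΣxy − ΣxΣy = 93440 − 91770 = 1670
nΣx² − (Σx)² = 104590 − 103684 = 906; nΣy² − (Σy)² = 84855 − 81225 = 3630
r = 1670 / √(906 × 3630) = 1670 / 1813.4994 ≈ 0.921

0.921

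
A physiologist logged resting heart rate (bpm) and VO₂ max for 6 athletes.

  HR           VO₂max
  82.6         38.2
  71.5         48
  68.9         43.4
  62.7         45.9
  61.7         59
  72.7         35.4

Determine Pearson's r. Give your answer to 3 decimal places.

n = 6, Σx = 420.1, Σy = 269.9, Σx² = 29705.69, Σy² = 12487.77, Σxy = 18669.39
nΣxy − ΣxΣy = 112016.34 − 113384.99 = -1368.65
nΣx² − (Σx)² = 178234.14 − 176484.01 = 1750.13; nΣy² − (Σy)² = 74926.62 − 72846.01 = 2080.61
r = -1368.65 / √(1750.13 × 2080.61) = -1368.65 / 1908.2290 ≈ -0.717

-0.717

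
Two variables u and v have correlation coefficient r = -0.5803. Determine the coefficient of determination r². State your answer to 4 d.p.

0.3367

r² = (-0.5803)² = 0.3367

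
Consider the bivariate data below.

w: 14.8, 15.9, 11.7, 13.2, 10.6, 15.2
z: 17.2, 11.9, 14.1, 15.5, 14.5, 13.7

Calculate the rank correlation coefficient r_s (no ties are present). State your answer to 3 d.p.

Rank w: 4, 6, 2, 3, 1, 5
Rank z: 6, 1, 3, 5, 4, 2
d = rank(w) − rank(z): -2, 5, -1, -2, -3, 3; Σd² = 52
ρ = 1 − 6Σd² / [n(n²−1)] = 1 − 6×52 / (6×35) = 1 − 312/210 ≈ -0.486

-0.486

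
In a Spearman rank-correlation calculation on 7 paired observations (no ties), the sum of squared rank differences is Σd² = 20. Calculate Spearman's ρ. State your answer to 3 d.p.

ρ = 1 − 6Σd² / [n(n²−1)] = 1 − 6×20 / (7×48)
  = 1 − 120/336 = 1 − 0.3571 ≈ 0.643

0.643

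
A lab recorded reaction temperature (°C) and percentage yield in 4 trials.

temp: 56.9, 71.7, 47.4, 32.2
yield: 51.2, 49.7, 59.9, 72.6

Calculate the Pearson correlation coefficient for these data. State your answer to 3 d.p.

n = 4, Σx = 208.2, Σy = 233.4, Σx² = 11662.1, Σy² = 13950.3, Σxy = 11653.75
nΣxy − ΣxΣy = 46615 − 48593.88 = -1978.88
nΣx² − (Σx)² = 46648.4 − 43347.24 = 3301.16; nΣy² − (Σy)² = 55801.2 − 54475.56 = 1325.64
r = -1978.88 / √(3301.16 × 1325.64) = -1978.88 / 2091.9249 ≈ -0.946

-0.946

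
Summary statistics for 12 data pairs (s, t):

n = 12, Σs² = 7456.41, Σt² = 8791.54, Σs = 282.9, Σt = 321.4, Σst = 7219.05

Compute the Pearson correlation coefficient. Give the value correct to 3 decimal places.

-0.942

r = (nΣst − ΣsΣt) / √[(nΣs² − (Σs)²)(nΣt² − (Σt)²)]
Numerator: 12×7219.05 − 282.9×321.4 = -4295.46
Denominator: √[(89476.92 − 80032.41)(105498.48 − 103297.96)] = √[9444.51 × 2200.52] = 4558.8193
r = -4295.46 / 4558.8193 ≈ -0.942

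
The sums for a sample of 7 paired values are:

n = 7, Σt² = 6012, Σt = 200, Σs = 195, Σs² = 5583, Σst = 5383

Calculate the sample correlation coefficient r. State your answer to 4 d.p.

-0.8891

r = (nΣst − ΣsΣt) / √[(nΣs² − (Σs)²)(nΣt² − (Σt)²)]
Numerator: 7×5383 − 195×200 = -1319
Denominator: √[(39081 − 38025)(42084 − 40000)] = √[1056 × 2084] = 1483.4770
r = -1319 / 1483.4770 ≈ -0.8891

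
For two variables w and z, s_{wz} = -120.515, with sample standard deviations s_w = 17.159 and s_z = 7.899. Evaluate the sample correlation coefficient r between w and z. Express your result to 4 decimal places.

-0.8892

r = Cov(w,z) / (s_w · s_z) = -120.515 / (17.159 × 7.899)
  = -120.515 / 135.5389 ≈ -0.8892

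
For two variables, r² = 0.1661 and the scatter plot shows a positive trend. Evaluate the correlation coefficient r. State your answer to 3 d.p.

|r| = √0.1661 = 0.408
The association is positive, so r = 0.408.

0.408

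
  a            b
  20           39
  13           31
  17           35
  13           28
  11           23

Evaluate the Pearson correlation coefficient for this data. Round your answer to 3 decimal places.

n = 5, Σa = 74, Σb = 156, Σa² = 1148, Σb² = 5020, Σab = 2395
nΣab − ΣaΣb = 11975 − 11544 = 431
nΣa² − (Σa)² = 5740 − 5476 = 264; nΣb² − (Σb)² = 25100 − 24336 = 764
r = 431 / √(264 × 764) = 431 / 449.1058 ≈ 0.960

0.960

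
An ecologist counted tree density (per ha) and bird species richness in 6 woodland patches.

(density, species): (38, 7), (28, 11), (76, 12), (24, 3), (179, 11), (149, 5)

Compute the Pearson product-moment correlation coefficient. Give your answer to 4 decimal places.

0.1925

n = 6, Σx = 494, Σy = 49, Σx² = 62822, Σy² = 469, Σxy = 4272
nΣxy − ΣxΣy = 25632 − 24206 = 1426
nΣx² − (Σx)² = 376932 − 244036 = 132896; nΣy² − (Σy)² = 2814 − 2401 = 413
r = 1426 / √(132896 × 413) = 1426 / 7408.5119 ≈ 0.1925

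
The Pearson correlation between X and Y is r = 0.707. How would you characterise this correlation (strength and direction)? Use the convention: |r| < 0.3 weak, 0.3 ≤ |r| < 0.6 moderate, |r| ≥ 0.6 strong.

strong positive

r = 0.707 > 0 so the relationship is positive.
|r| = 0.707, which falls in the strong range.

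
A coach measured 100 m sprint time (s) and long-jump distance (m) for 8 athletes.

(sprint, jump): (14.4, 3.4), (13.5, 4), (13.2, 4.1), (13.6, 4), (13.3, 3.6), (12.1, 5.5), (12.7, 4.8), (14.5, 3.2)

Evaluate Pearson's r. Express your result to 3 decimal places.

-0.937

n = 8, Σx = 107.3, Σy = 32.6, Σx² = 1443.65, Σy² = 136.86, Σxy = 433.27
nΣxy − ΣxΣy = 3466.16 − 3497.98 = -31.82
nΣx² − (Σx)² = 11549.2 − 11513.29 = 35.91; nΣy² − (Σy)² = 1094.88 − 1062.76 = 32.12
r = -31.82 / √(35.91 × 32.12) = -31.82 / 33.9622 ≈ -0.937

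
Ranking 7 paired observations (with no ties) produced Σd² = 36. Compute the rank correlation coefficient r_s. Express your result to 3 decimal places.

0.357

ρ = 1 − 6Σd² / [n(n²−1)] = 1 − 6×36 / (7×48)
  = 1 − 216/336 = 1 − 0.6429 ≈ 0.357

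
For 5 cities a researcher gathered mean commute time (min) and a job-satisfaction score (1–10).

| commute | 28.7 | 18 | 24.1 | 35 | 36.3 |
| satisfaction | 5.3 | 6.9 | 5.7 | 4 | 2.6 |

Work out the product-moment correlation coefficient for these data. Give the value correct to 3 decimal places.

n = 5, Σx = 142.1, Σy = 24.5, Σx² = 4271.19, Σy² = 130.95, Σxy = 648.06
nΣxy − ΣxΣy = 3240.3 − 3481.45 = -241.15
nΣx² − (Σx)² = 21355.95 − 20192.41 = 1163.54; nΣy² − (Σy)² = 654.75 − 600.25 = 54.5
r = -241.15 / √(1163.54 × 54.5) = -241.15 / 251.8192 ≈ -0.958

-0.958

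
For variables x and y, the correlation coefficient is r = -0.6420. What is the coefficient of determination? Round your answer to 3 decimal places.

0.412

r² = (-0.6420)² = 0.412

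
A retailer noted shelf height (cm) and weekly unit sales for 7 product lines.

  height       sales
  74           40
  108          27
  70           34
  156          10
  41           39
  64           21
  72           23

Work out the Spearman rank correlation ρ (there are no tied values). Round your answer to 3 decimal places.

Rank height: 5, 6, 3, 7, 1, 2, 4
Rank sales: 7, 4, 5, 1, 6, 2, 3
d = rank(height) − rank(sales): -2, 2, -2, 6, -5, 0, 1; Σd² = 74
ρ = 1 − 6Σd² / [n(n²−1)] = 1 − 6×74 / (7×48) = 1 − 444/336 ≈ -0.321

-0.321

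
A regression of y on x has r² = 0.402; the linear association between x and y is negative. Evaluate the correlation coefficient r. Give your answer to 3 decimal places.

|r| = √0.402 = 0.634
The association is negative, so r = −0.634.

-0.634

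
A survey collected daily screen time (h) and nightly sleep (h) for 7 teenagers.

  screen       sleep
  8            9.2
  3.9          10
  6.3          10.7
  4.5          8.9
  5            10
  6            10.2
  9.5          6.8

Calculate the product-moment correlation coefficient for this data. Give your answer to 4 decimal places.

-0.6593

n = 7, Σx = 43.2, Σy = 65.8, Σx² = 290.4, Σy² = 628.62, Σxy = 395.86
nΣxy − ΣxΣy = 2771.02 − 2842.56 = -71.54
nΣx² − (Σx)² = 2032.8 − 1866.24 = 166.56; nΣy² − (Σy)² = 4400.34 − 4329.64 = 70.7
r = -71.54 / √(166.56 × 70.7) = -71.54 / 108.5163 ≈ -0.6593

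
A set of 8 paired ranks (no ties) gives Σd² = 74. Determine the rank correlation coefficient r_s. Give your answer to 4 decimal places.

ρ = 1 − 6Σd² / [n(n²−1)] = 1 − 6×74 / (8×63)
  = 1 − 444/504 = 1 − 0.88095 ≈ 0.1190

0.1190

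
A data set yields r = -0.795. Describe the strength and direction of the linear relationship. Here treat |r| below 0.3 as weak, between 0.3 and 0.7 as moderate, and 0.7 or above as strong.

strong negative

r = -0.795 < 0 so the relationship is negative.
|r| = 0.795, which falls in the strong range.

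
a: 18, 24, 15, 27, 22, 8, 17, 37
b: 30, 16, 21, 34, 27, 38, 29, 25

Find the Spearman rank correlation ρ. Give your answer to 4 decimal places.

-0.2857

Rank a: 4, 6, 2, 7, 5, 1, 3, 8
Rank b: 6, 1, 2, 7, 4, 8, 5, 3
d = rank(a) − rank(b): -2, 5, 0, 0, 1, -7, -2, 5; Σd² = 108
ρ = 1 − 6Σd² / [n(n²−1)] = 1 − 6×108 / (8×63) = 1 − 648/504 ≈ -0.2857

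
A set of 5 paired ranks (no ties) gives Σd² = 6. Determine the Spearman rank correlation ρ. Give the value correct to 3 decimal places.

0.700

ρ = 1 − 6Σd² / [n(n²−1)] = 1 − 6×6 / (5×24)
  = 1 − 36/120 = 1 − 0.3000 ≈ 0.700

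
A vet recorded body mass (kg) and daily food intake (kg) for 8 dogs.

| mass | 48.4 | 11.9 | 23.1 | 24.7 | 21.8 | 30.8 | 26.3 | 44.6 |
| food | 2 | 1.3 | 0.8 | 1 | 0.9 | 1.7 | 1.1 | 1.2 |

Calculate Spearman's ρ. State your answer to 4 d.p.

0.5714

Rank mass: 8, 1, 3, 4, 2, 6, 5, 7
Rank food: 8, 6, 1, 3, 2, 7, 4, 5
d = rank(mass) − rank(food): 0, -5, 2, 1, 0, -1, 1, 2; Σd² = 36
ρ = 1 − 6Σd² / [n(n²−1)] = 1 − 6×36 / (8×63) = 1 − 216/504 ≈ 0.5714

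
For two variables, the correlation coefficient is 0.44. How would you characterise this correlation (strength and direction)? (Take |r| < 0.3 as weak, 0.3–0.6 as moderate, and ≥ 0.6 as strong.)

r = 0.44 > 0 so the relationship is positive.
|r| = 0.44, which falls in the moderate range.

moderate positive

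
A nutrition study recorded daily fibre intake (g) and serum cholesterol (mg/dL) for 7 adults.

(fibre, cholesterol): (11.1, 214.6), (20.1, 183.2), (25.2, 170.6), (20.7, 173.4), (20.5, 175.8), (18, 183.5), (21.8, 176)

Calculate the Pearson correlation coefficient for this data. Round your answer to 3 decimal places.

n = 7, Σx = 137.4, Σy = 1277.1, Σx² = 2810.24, Σy² = 234341.21, Σxy = 24696.58
nΣxy − ΣxΣy = 172876.06 − 175473.54 = -2597.48
nΣx² − (Σx)² = 19671.68 − 18878.76 = 792.92; nΣy² − (Σy)² = 1640388.47 − 1630984.41 = 9404.06
r = -2597.48 / √(792.92 × 9404.06) = -2597.48 / 2730.6899 ≈ -0.951

-0.951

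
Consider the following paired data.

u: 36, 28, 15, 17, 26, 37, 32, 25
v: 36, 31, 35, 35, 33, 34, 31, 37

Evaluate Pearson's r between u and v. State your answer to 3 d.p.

n = 8, Σu = 216, Σv = 272, Σu² = 6288, Σv² = 9282, Σuv = 7317
nΣuv − ΣuΣv = 58536 − 58752 = -216
nΣu² − (Σu)² = 50304 − 46656 = 3648; nΣv² − (Σv)² = 74256 − 73984 = 272
r = -216 / √(3648 × 272) = -216 / 996.1205 ≈ -0.217

-0.217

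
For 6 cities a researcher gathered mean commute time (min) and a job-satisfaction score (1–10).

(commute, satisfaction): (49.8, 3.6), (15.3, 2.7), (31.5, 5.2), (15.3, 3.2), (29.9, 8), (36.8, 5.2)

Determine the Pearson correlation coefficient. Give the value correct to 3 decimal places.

n = 6, Σx = 178.6, Σy = 27.9, Σx² = 6188.72, Σy² = 148.57, Σxy = 863.91
nΣxy − ΣxΣy = 5183.46 − 4982.94 = 200.52
nΣx² − (Σx)² = 37132.32 − 31897.96 = 5234.36; nΣy² − (Σy)² = 891.42 − 778.41 = 113.01
r = 200.52 / √(5234.36 × 113.01) = 200.52 / 769.1131 ≈ 0.261

0.261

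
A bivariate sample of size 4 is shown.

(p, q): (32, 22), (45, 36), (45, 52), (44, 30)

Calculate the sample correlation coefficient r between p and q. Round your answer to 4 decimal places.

n = 4, Σp = 166, Σq = 140, Σp² = 7010, Σq² = 5384, Σpq = 5984
nΣpq − ΣpΣq = 23936 − 23240 = 696
nΣp² − (Σp)² = 28040 − 27556 = 484; nΣq² − (Σq)² = 21536 − 19600 = 1936
r = 696 / √(484 × 1936) = 696 / 968.0000 ≈ 0.7190

0.7190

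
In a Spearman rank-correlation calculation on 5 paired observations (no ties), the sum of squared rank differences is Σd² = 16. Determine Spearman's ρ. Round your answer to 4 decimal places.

ρ = 1 − 6Σd² / [n(n²−1)] = 1 − 6×16 / (5×24)
  = 1 − 96/120 = 1 − 0.80000 ≈ 0.2000

0.2000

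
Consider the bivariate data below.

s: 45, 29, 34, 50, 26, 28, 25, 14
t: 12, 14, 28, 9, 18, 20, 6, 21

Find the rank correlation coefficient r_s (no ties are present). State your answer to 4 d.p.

Rank s: 7, 5, 6, 8, 3, 4, 2, 1
Rank t: 3, 4, 8, 2, 5, 6, 1, 7
d = rank(s) − rank(t): 4, 1, -2, 6, -2, -2, 1, -6; Σd² = 102
ρ = 1 − 6Σd² / [n(n²−1)] = 1 − 6×102 / (8×63) = 1 − 612/504 ≈ -0.2143

-0.2143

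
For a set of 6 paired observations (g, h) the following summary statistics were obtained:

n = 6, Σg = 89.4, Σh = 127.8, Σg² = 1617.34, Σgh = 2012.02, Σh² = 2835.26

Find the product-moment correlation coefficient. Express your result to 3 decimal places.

0.600

r = (nΣgh − ΣgΣh) / √[(nΣg² − (Σg)²)(nΣh² − (Σh)²)]
Numerator: 6×2012.02 − 89.4×127.8 = 646.8
Denominator: √[(9704.04 − 7992.36)(17011.56 − 16332.84)] = √[1711.68 × 678.72] = 1077.8457
r = 646.8 / 1077.8457 ≈ 0.600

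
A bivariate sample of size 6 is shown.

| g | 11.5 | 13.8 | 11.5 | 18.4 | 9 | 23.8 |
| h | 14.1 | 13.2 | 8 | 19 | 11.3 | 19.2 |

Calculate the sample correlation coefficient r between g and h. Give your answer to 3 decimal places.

n = 6, Σg = 88, Σh = 84.8, Σg² = 1440.94, Σh² = 1294.38, Σgh = 1344.57
nΣgh − ΣgΣh = 8067.42 − 7462.4 = 605.02
nΣg² − (Σg)² = 8645.64 − 7744 = 901.64; nΣh² − (Σh)² = 7766.28 − 7191.04 = 575.24
r = 605.02 / √(901.64 × 575.24) = 605.02 / 720.1801 ≈ 0.840

0.840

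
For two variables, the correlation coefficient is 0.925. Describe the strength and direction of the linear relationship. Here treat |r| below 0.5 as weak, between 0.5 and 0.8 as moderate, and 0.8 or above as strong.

r = 0.925 > 0 so the relationship is positive.
|r| = 0.925, which falls in the strong range.

strong positive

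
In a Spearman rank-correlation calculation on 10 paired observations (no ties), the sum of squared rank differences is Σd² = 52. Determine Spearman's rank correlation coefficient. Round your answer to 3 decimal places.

0.685

ρ = 1 − 6Σd² / [n(n²−1)] = 1 − 6×52 / (10×99)
  = 1 − 312/990 = 1 − 0.3152 ≈ 0.685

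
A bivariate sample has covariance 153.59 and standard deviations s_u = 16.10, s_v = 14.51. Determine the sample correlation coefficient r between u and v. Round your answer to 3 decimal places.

0.657

r = Cov(u,v) / (s_u · s_v) = 153.59 / (16.10 × 14.51)
  = 153.59 / 233.6110 ≈ 0.657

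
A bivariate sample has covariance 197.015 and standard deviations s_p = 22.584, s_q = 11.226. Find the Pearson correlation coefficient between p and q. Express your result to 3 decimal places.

0.777

r = Cov(p,q) / (s_p · s_q) = 197.015 / (22.584 × 11.226)
  = 197.015 / 253.5280 ≈ 0.777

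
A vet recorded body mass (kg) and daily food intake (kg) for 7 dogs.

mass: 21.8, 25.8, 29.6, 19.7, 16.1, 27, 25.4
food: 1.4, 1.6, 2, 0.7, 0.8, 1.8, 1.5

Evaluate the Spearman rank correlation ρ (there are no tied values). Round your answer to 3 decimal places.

0.964

Rank mass: 3, 5, 7, 2, 1, 6, 4
Rank food: 3, 5, 7, 1, 2, 6, 4
d = rank(mass) − rank(food): 0, 0, 0, 1, -1, 0, 0; Σd² = 2
ρ = 1 − 6Σd² / [n(n²−1)] = 1 − 6×2 / (7×48) = 1 − 12/336 ≈ 0.964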